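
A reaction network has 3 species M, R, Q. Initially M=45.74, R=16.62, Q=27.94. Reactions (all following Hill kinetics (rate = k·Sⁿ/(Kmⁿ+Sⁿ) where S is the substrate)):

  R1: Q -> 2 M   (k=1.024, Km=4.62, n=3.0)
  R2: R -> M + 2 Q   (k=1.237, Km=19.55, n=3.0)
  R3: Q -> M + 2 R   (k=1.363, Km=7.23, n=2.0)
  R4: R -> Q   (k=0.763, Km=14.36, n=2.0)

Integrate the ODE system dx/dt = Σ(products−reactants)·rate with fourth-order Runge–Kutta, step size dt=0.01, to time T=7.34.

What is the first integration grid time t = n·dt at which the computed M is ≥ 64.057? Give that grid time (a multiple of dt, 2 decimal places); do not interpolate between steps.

Threshold first reached at t = 4.65

RK4 with dt=0.01: 734 steps to T=7.34. Trajectory (selected grid times):
t=0.00: M=45.74 R=16.62 Q=27.94
t=0.82: M=48.87 R=17.93 Q=27.26
t=1.63: M=52.01 R=19.14 Q=26.71
t=2.45: M=55.24 R=20.30 Q=26.27
t=3.26: M=58.46 R=21.38 Q=25.94
t=4.08: M=61.76 R=22.42 Q=25.69
t=4.64: M=64.03 R=23.11 Q=25.57
t=4.65: M=64.07 R=23.12 Q=25.56
t=4.89: M=65.05 R=23.41 Q=25.52
t=5.71: M=68.41 R=24.36 Q=25.42
t=6.52: M=71.75 R=25.27 Q=25.39
t=7.34: M=75.16 R=26.15 Q=25.40
M(4.64)=64.032 < 64.057 but M(4.65)=64.073 ≥ 64.057, so the first grid time is t=4.65.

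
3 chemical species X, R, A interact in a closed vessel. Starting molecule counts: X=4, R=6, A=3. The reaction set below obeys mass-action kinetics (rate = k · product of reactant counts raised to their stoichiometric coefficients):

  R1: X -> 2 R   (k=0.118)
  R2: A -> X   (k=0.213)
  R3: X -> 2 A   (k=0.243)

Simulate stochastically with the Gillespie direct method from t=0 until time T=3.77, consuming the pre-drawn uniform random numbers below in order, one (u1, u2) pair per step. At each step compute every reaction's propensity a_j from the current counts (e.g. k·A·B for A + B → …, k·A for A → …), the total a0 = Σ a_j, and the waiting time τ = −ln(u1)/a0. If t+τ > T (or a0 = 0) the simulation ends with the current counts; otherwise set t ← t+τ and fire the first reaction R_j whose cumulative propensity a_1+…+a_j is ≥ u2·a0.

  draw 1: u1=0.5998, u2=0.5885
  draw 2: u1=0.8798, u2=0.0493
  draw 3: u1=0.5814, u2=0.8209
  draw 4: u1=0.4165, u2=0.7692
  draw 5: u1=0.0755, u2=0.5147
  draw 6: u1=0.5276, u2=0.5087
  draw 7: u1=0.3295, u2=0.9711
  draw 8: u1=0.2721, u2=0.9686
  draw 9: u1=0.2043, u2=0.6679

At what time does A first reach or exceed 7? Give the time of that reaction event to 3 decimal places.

t=0.000: X=4 R=6 A=3
Draw 1: a1=0.472, a2=0.639, a3=0.972, a0=2.083; τ=−ln(0.5998)/2.083=0.245 → t=0.245; u2·a0=0.5885·2.083=1.226; a1+a2=1.111 < 1.226 ≤ a1+…+a3=2.083 → R3 fires; X=3 R=6 A=5
Draw 2: a1=0.354, a2=1.065, a3=0.729, a0=2.148; τ=−ln(0.8798)/2.148=0.060 → t=0.305; u2·a0=0.0493·2.148=0.106 ≤ a1=0.354 → R1 fires; X=2 R=8 A=5
Draw 3: a1=0.236, a2=1.065, a3=0.486, a0=1.787; τ=−ln(0.5814)/1.787=0.303 → t=0.608; u2·a0=0.8209·1.787=1.467; a1+a2=1.301 < 1.467 ≤ a1+…+a3=1.787 → R3 fires; X=1 R=8 A=7
Draw 4: a1=0.118, a2=1.491, a3=0.243, a0=1.852; τ=−ln(0.4165)/1.852=0.473 → t=1.081; u2·a0=0.7692·1.852=1.425; a1=0.118 < 1.425 ≤ a1+a2=1.609 → R2 fires; X=2 R=8 A=6
Draw 5: a1=0.236, a2=1.278, a3=0.486, a0=2.000; τ=−ln(0.0755)/2.000=1.292 → t=2.373; u2·a0=0.5147·2.000=1.029; a1=0.236 < 1.029 ≤ a1+a2=1.514 → R2 fires; X=3 R=8 A=5
Draw 6: a1=0.354, a2=1.065, a3=0.729, a0=2.148; τ=−ln(0.5276)/2.148=0.298 → t=2.671; u2·a0=0.5087·2.148=1.093; a1=0.354 < 1.093 ≤ a1+a2=1.419 → R2 fires; X=4 R=8 A=4
Draw 7: a1=0.472, a2=0.852, a3=0.972, a0=2.296; τ=−ln(0.3295)/2.296=0.484 → t=3.154; u2·a0=0.9711·2.296=2.230; a1+a2=1.324 < 2.230 ≤ a1+…+a3=2.296 → R3 fires; X=3 R=8 A=6
Draw 8: a1=0.354, a2=1.278, a3=0.729, a0=2.361; τ=−ln(0.2721)/2.361=0.551 → t=3.706; u2·a0=0.9686·2.361=2.287; a1+a2=1.632 < 2.287 ≤ a1+…+a3=2.361 → R3 fires; X=2 R=8 A=8
Draw 9: a1=0.236, a2=1.704, a3=0.486, a0=2.426; τ=−ln(0.2043)/2.426=0.655 → t=4.360 > T=3.77: stop.
A first becomes ≥ 7 when it reaches 7 at the event at t=0.608.

Threshold first reached at t = 0.608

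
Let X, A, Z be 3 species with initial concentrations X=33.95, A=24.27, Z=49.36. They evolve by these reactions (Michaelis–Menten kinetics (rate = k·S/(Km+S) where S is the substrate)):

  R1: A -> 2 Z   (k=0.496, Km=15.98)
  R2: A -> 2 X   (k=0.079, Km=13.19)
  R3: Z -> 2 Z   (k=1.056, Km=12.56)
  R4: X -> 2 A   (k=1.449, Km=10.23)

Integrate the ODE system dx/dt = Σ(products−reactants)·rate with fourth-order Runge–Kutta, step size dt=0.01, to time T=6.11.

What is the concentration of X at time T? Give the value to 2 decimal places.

RK4 with dt=0.01: 611 steps to T=6.11. Trajectory (selected grid times):
t=0.00: X=33.95 A=24.27 Z=49.36
t=0.68: X=33.26 A=25.54 Z=50.34
t=1.36: X=32.58 A=26.80 Z=51.34
t=2.04: X=31.91 A=28.05 Z=52.34
t=2.72: X=31.24 A=29.28 Z=53.36
t=3.39: X=30.58 A=30.49 Z=54.36
t=4.07: X=29.92 A=31.70 Z=55.39
t=4.75: X=29.27 A=32.90 Z=56.43
t=5.43: X=28.61 A=34.09 Z=57.48
t=6.11: X=27.97 A=35.27 Z=58.53
Read off X at T=6.11: 27.97

X at T = 27.97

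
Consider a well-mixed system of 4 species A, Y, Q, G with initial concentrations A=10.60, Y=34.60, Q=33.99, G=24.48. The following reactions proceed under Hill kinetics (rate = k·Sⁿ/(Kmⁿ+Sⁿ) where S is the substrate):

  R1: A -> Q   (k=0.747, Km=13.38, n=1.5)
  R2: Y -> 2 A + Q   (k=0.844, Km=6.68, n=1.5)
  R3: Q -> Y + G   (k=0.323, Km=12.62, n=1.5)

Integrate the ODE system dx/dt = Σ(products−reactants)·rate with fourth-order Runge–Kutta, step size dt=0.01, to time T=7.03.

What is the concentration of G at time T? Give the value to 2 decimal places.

G at T = 26.37

RK4 with dt=0.01: 703 steps to T=7.03. Trajectory (selected grid times):
t=0.00: A=10.60 Y=34.60 Q=33.99 G=24.48
t=0.78: A=11.56 Y=34.20 Q=34.64 G=24.69
t=1.56: A=12.51 Y=33.80 Q=35.31 G=24.89
t=2.34: A=13.43 Y=33.40 Q=35.99 G=25.10
t=3.12: A=14.34 Y=33.01 Q=36.68 G=25.31
t=3.91: A=15.24 Y=32.61 Q=37.40 G=25.52
t=4.69: A=16.12 Y=32.22 Q=38.11 G=25.73
t=5.47: A=16.99 Y=31.83 Q=38.84 G=25.95
t=6.25: A=17.84 Y=31.44 Q=39.58 G=26.16
t=7.03: A=18.68 Y=31.06 Q=40.32 G=26.37
Read off G at T=7.03: 26.37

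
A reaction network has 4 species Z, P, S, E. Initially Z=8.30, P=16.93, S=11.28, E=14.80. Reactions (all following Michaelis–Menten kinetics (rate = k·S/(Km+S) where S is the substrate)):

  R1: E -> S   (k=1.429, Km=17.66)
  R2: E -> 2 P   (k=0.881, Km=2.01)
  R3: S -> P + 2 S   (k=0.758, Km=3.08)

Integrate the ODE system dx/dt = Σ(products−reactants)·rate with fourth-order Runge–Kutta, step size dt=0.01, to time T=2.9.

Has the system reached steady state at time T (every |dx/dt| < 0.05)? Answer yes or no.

RK4 with dt=0.01: 290 steps to T=2.9. Trajectory (selected grid times):
t=0.00: Z=8.30 P=16.93 S=11.28 E=14.80
t=0.32: Z=8.30 P=17.62 S=11.68 E=14.35
t=0.64: Z=8.30 P=18.30 S=12.07 E=13.90
t=0.97: Z=8.30 P=19.01 S=12.48 E=13.44
t=1.29: Z=8.30 P=19.69 S=12.87 E=13.00
t=1.61: Z=8.30 P=20.38 S=13.26 E=12.56
t=1.93: Z=8.30 P=21.06 S=13.64 E=12.13
t=2.26: Z=8.30 P=21.76 S=14.04 E=11.69
t=2.58: Z=8.30 P=22.44 S=14.42 E=11.27
t=2.90: Z=8.30 P=23.12 S=14.79 E=10.86
Rates at T: R1=0.5440, R2=0.7434, R3=0.6274
dx/dt at T (Σ net stoichiometry × rate): Z=+0.0000, P=+2.1141, S=+1.1714, E=-1.2874
Largest |dx/dt| is |+2.1141| (P) ≥ 0.05 → not steady.

Steady state at T: no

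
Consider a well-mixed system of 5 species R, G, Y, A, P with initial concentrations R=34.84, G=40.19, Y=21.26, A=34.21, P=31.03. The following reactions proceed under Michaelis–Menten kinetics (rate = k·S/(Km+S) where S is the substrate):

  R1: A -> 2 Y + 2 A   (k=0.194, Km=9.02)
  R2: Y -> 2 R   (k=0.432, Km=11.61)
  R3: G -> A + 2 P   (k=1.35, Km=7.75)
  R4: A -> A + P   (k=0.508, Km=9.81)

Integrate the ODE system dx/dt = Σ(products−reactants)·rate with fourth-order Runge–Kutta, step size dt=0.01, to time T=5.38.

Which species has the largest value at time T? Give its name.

RK4 with dt=0.01: 538 steps to T=5.38. Trajectory (selected grid times):
t=0.00: R=34.84 G=40.19 Y=21.26 A=34.21 P=31.03
t=0.60: R=35.18 G=39.51 Y=21.28 A=34.98 P=32.62
t=1.20: R=35.51 G=38.84 Y=21.29 A=35.75 P=34.21
t=1.79: R=35.84 G=38.17 Y=21.31 A=36.50 P=35.78
t=2.39: R=36.18 G=37.50 Y=21.33 A=37.27 P=37.36
t=2.99: R=36.51 G=36.83 Y=21.35 A=38.03 P=38.94
t=3.59: R=36.85 G=36.16 Y=21.37 A=38.80 P=40.52
t=4.18: R=37.18 G=35.51 Y=21.39 A=39.54 P=42.07
t=4.78: R=37.51 G=34.84 Y=21.42 A=40.30 P=43.64
t=5.38: R=37.85 G=34.18 Y=21.44 A=41.06 P=45.21
At T=5.38: R=37.85 G=34.18 Y=21.44 A=41.06 P=45.21; the largest is P.

Dominant species at T: P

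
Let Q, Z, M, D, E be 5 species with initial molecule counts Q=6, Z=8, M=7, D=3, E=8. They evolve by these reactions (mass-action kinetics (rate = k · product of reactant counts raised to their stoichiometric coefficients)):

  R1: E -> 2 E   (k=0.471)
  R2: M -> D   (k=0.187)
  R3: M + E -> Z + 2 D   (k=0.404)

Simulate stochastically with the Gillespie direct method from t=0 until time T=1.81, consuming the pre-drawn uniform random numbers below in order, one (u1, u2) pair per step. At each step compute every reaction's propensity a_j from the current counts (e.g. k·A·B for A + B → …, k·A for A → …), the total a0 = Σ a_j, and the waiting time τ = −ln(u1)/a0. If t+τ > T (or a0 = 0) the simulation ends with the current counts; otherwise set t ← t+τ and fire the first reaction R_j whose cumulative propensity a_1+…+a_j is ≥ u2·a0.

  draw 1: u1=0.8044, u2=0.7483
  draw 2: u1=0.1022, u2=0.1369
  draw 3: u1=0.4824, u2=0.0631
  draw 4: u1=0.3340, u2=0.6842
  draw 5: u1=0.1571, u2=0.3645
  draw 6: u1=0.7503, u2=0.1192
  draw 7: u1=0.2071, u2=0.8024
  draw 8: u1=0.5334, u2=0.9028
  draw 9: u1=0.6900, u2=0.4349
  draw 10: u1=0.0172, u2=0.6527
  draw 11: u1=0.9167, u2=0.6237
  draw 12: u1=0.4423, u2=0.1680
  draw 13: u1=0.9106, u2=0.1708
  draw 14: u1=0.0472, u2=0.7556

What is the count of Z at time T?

Z at T = 15

t=0.000: Q=6 Z=8 M=7 D=3 E=8
Draw 1: a1=3.768, a2=1.309, a3=22.624, a0=27.701; τ=−ln(0.8044)/27.701=0.008 → t=0.008; u2·a0=0.7483·27.701=20.729; a1+a2=5.077 < 20.729 ≤ a1+…+a3=27.701 → R3 fires; Q=6 Z=9 M=6 D=5 E=7
Draw 2: a1=3.297, a2=1.122, a3=16.968, a0=21.387; τ=−ln(0.1022)/21.387=0.107 → t=0.115; u2·a0=0.1369·21.387=2.928 ≤ a1=3.297 → R1 fires; Q=6 Z=9 M=6 D=5 E=8
Draw 3: a1=3.768, a2=1.122, a3=19.392, a0=24.282; τ=−ln(0.4824)/24.282=0.030 → t=0.145; u2·a0=0.0631·24.282=1.532 ≤ a1=3.768 → R1 fires; Q=6 Z=9 M=6 D=5 E=9
Draw 4: a1=4.239, a2=1.122, a3=21.816, a0=27.177; τ=−ln(0.3340)/27.177=0.040 → t=0.185; u2·a0=0.6842·27.177=18.595; a1+a2=5.361 < 18.595 ≤ a1+…+a3=27.177 → R3 fires; Q=6 Z=10 M=5 D=7 E=8
Draw 5: a1=3.768, a2=0.935, a3=16.160, a0=20.863; τ=−ln(0.1571)/20.863=0.089 → t=0.274; u2·a0=0.3645·20.863=7.605; a1+a2=4.703 < 7.605 ≤ a1+…+a3=20.863 → R3 fires; Q=6 Z=11 M=4 D=9 E=7
Draw 6: a1=3.297, a2=0.748, a3=11.312, a0=15.357; τ=−ln(0.7503)/15.357=0.019 → t=0.292; u2·a0=0.1192·15.357=1.831 ≤ a1=3.297 → R1 fires; Q=6 Z=11 M=4 D=9 E=8
Draw 7: a1=3.768, a2=0.748, a3=12.928, a0=17.444; τ=−ln(0.2071)/17.444=0.090 → t=0.383; u2·a0=0.8024·17.444=13.997; a1+a2=4.516 < 13.997 ≤ a1+…+a3=17.444 → R3 fires; Q=6 Z=12 M=3 D=11 E=7
Draw 8: a1=3.297, a2=0.561, a3=8.484, a0=12.342; τ=−ln(0.5334)/12.342=0.051 → t=0.433; u2·a0=0.9028·12.342=11.142; a1+a2=3.858 < 11.142 ≤ a1+…+a3=12.342 → R3 fires; Q=6 Z=13 M=2 D=13 E=6
Draw 9: a1=2.826, a2=0.374, a3=4.848, a0=8.048; τ=−ln(0.6900)/8.048=0.046 → t=0.480; u2·a0=0.4349·8.048=3.500; a1+a2=3.200 < 3.500 ≤ a1+…+a3=8.048 → R3 fires; Q=6 Z=14 M=1 D=15 E=5
Draw 10: a1=2.355, a2=0.187, a3=2.020, a0=4.562; τ=−ln(0.0172)/4.562=0.891 → t=1.370; u2·a0=0.6527·4.562=2.978; a1+a2=2.542 < 2.978 ≤ a1+…+a3=4.562 → R3 fires; Q=6 Z=15 M=0 D=17 E=4
Draw 11: a1=1.884, a2=0.000, a3=0.000, a0=1.884; τ=−ln(0.9167)/1.884=0.046 → t=1.416; u2·a0=0.6237·1.884=1.175 ≤ a1=1.884 → R1 fires; Q=6 Z=15 M=0 D=17 E=5
Draw 12: a1=2.355, a2=0.000, a3=0.000, a0=2.355; τ=−ln(0.4423)/2.355=0.346 → t=1.763; u2·a0=0.1680·2.355=0.396 ≤ a1=2.355 → R1 fires; Q=6 Z=15 M=0 D=17 E=6
Draw 13: a1=2.826, a2=0.000, a3=0.000, a0=2.826; τ=−ln(0.9106)/2.826=0.033 → t=1.796; u2·a0=0.1708·2.826=0.483 ≤ a1=2.826 → R1 fires; Q=6 Z=15 M=0 D=17 E=7
Draw 14: a1=3.297, a2=0.000, a3=0.000, a0=3.297; τ=−ln(0.0472)/3.297=0.926 → t=2.722 > T=1.81: stop.
Read off Z at T=1.81: 15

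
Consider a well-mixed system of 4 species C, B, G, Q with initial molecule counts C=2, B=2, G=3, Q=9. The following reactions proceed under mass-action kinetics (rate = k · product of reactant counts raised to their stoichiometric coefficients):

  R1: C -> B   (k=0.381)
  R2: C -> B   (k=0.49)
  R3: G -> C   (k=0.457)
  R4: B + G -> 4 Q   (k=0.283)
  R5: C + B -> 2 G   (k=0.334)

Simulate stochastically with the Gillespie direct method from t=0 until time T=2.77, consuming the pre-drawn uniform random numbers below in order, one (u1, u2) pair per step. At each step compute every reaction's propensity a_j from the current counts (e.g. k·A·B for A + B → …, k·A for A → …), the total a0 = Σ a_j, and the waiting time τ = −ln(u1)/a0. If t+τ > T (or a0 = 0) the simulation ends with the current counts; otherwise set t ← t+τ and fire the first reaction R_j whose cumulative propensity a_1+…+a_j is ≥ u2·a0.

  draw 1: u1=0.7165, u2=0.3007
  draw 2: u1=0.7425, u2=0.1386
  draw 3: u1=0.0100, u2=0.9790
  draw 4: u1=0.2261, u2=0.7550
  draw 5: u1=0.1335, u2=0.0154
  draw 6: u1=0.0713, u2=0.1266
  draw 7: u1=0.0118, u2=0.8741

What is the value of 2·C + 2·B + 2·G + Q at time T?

Check how each reaction changes W = 2·C + 2·B + 2·G + Q (weight of products minus weight of reactants):
R1: C -> B: (2·1) − (2·1) = 2 − 2 = 0
R2: C -> B: (2·1) − (2·1) = 2 − 2 = 0
R3: G -> C: (2·1) − (2·1) = 2 − 2 = 0
R4: B + G -> 4 Q: (1·4) − (2·1 + 2·1) = 4 − 4 = 0
R5: C + B -> 2 G: (2·2) − (2·1 + 2·1) = 4 − 4 = 0
Every reaction leaves W unchanged, so W is conserved and no simulation is needed: W(T) = W(0) = 2·2 + 2·2 + 2·3 + 9 = 23

Value at T = 23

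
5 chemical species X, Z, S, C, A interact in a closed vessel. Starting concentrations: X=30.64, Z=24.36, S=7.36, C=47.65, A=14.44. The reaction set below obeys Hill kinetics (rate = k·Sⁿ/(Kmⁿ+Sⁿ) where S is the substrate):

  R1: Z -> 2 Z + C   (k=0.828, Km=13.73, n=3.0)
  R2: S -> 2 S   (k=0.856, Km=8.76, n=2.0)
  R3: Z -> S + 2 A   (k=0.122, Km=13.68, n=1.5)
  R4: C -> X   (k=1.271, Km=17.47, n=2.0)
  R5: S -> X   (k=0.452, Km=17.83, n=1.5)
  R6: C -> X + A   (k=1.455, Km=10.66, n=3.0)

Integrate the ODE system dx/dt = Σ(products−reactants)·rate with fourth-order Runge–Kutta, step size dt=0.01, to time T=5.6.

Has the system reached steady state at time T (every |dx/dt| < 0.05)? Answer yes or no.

RK4 with dt=0.01: 560 steps to T=5.6. Trajectory (selected grid times):
t=0.00: X=30.64 Z=24.36 S=7.36 C=47.65 A=14.44
t=0.62: X=32.28 Z=24.74 S=7.58 C=46.50 A=15.44
t=1.24: X=33.93 Z=25.13 S=7.80 C=45.36 A=16.44
t=1.87: X=35.59 Z=25.52 S=8.03 C=44.21 A=17.45
t=2.49: X=37.22 Z=25.92 S=8.27 C=43.09 A=18.45
t=3.11: X=38.86 Z=26.31 S=8.51 C=41.98 A=19.45
t=3.73: X=40.48 Z=26.70 S=8.75 C=40.87 A=20.44
t=4.36: X=42.13 Z=27.11 S=9.01 C=39.76 A=21.46
t=4.98: X=43.75 Z=27.51 S=9.27 C=38.67 A=22.45
t=5.60: X=45.36 Z=27.91 S=9.53 C=37.59 A=23.45
Rates at T: R1=0.7399, R2=0.4639, R3=0.0908, R4=1.0453, R5=0.1270, R6=1.4226
dx/dt at T (Σ net stoichiometry × rate): X=+2.5948, Z=+0.6491, S=+0.4278, C=-1.7279, A=+1.6042
Largest |dx/dt| is |+2.5948| (X) ≥ 0.05 → not steady.

Steady state at T: no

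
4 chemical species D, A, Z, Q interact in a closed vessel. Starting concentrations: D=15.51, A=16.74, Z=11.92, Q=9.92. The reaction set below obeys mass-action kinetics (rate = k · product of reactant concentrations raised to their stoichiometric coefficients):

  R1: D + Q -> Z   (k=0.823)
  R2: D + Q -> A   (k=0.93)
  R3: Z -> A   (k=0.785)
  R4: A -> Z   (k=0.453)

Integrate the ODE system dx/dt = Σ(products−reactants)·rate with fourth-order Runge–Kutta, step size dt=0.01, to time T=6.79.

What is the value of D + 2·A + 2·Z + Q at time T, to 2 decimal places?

Value at T = 82.75

Check how each reaction changes W = D + 2·A + 2·Z + Q (weight of products minus weight of reactants):
R1: D + Q -> Z: (2·1) − (1·1 + 1·1) = 2 − 2 = 0
R2: D + Q -> A: (2·1) − (1·1 + 1·1) = 2 − 2 = 0
R3: Z -> A: (2·1) − (2·1) = 2 − 2 = 0
R4: A -> Z: (2·1) − (2·1) = 2 − 2 = 0
Every reaction leaves W unchanged, so W is conserved and no simulation is needed: W(T) = W(0) = 15.51 + 2·16.74 + 2·11.92 + 9.92 = 82.75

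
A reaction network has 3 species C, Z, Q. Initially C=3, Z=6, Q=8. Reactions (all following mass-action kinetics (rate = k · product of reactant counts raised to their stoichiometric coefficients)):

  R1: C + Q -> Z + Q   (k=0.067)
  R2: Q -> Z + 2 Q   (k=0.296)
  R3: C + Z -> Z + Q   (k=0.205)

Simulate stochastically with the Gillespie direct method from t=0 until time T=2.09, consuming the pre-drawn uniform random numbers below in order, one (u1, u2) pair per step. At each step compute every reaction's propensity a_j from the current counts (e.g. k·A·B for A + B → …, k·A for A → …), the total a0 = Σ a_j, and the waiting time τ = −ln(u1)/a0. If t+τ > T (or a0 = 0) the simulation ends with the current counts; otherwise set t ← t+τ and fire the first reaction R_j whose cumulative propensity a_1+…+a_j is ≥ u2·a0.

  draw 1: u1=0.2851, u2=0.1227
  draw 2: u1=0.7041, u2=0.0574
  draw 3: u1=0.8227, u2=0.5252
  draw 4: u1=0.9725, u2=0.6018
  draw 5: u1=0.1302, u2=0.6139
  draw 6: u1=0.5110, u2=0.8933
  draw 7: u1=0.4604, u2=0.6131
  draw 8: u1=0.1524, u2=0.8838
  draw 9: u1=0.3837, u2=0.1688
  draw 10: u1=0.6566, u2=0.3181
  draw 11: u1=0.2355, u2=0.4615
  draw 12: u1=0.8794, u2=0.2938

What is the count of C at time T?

C at T = 0

t=0.000: C=3 Z=6 Q=8
Draw 1: a1=1.608, a2=2.368, a3=3.690, a0=7.666; τ=−ln(0.2851)/7.666=0.164 → t=0.164; u2·a0=0.1227·7.666=0.941 ≤ a1=1.608 → R1 fires; C=2 Z=7 Q=8
Draw 2: a1=1.072, a2=2.368, a3=2.870, a0=6.310; τ=−ln(0.7041)/6.310=0.056 → t=0.219; u2·a0=0.0574·6.310=0.362 ≤ a1=1.072 → R1 fires; C=1 Z=8 Q=8
Draw 3: a1=0.536, a2=2.368, a3=1.640, a0=4.544; τ=−ln(0.8227)/4.544=0.043 → t=0.262; u2·a0=0.5252·4.544=2.387; a1=0.536 < 2.387 ≤ a1+a2=2.904 → R2 fires; C=1 Z=9 Q=9
Draw 4: a1=0.603, a2=2.664, a3=1.845, a0=5.112; τ=−ln(0.9725)/5.112=0.005 → t=0.268; u2·a0=0.6018·5.112=3.076; a1=0.603 < 3.076 ≤ a1+a2=3.267 → R2 fires; C=1 Z=10 Q=10
Draw 5: a1=0.670, a2=2.960, a3=2.050, a0=5.680; τ=−ln(0.1302)/5.680=0.359 → t=0.627; u2·a0=0.6139·5.680=3.487; a1=0.670 < 3.487 ≤ a1+a2=3.630 → R2 fires; C=1 Z=11 Q=11
Draw 6: a1=0.737, a2=3.256, a3=2.255, a0=6.248; τ=−ln(0.5110)/6.248=0.107 → t=0.734; u2·a0=0.8933·6.248=5.581; a1+a2=3.993 < 5.581 ≤ a1+…+a3=6.248 → R3 fires; C=0 Z=11 Q=12
Draw 7: a1=0.000, a2=3.552, a3=0.000, a0=3.552; τ=−ln(0.4604)/3.552=0.218 → t=0.952; u2·a0=0.6131·3.552=2.178; a1=0.000 < 2.178 ≤ a1+a2=3.552 → R2 fires; C=0 Z=12 Q=13
Draw 8: a1=0.000, a2=3.848, a3=0.000, a0=3.848; τ=−ln(0.1524)/3.848=0.489 → t=1.441; u2·a0=0.8838·3.848=3.401; a1=0.000 < 3.401 ≤ a1+a2=3.848 → R2 fires; C=0 Z=13 Q=14
Draw 9: a1=0.000, a2=4.144, a3=0.000, a0=4.144; τ=−ln(0.3837)/4.144=0.231 → t=1.672; u2·a0=0.1688·4.144=0.700; a1=0.000 < 0.700 ≤ a1+a2=4.144 → R2 fires; C=0 Z=14 Q=15
Draw 10: a1=0.000, a2=4.440, a3=0.000, a0=4.440; τ=−ln(0.6566)/4.440=0.095 → t=1.767; u2·a0=0.3181·4.440=1.412; a1=0.000 < 1.412 ≤ a1+a2=4.440 → R2 fires; C=0 Z=15 Q=16
Draw 11: a1=0.000, a2=4.736, a3=0.000, a0=4.736; τ=−ln(0.2355)/4.736=0.305 → t=2.073; u2·a0=0.4615·4.736=2.186; a1=0.000 < 2.186 ≤ a1+a2=4.736 → R2 fires; C=0 Z=16 Q=17
Draw 12: a1=0.000, a2=5.032, a3=0.000, a0=5.032; τ=−ln(0.8794)/5.032=0.026 → t=2.098 > T=2.09: stop.
Read off C at T=2.09: 0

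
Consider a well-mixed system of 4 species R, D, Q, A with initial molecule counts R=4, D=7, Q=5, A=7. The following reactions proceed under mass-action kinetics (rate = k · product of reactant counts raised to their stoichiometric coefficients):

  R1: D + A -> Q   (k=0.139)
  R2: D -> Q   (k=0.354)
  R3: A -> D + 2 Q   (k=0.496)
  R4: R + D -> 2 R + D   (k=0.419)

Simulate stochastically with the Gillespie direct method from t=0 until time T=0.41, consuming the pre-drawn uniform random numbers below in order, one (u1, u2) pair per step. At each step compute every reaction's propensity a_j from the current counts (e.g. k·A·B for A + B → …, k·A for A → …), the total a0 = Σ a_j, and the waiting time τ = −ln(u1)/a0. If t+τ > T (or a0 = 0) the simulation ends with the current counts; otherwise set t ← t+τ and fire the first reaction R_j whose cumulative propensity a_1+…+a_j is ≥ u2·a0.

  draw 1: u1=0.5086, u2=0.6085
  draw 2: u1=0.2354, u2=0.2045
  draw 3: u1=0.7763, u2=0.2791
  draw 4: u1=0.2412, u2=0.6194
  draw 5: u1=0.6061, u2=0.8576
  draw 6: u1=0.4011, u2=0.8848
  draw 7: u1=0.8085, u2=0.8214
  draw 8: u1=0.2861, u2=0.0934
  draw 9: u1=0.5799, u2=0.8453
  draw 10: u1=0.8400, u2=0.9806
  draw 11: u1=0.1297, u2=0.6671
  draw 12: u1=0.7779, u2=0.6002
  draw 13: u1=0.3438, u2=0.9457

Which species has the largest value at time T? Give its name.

t=0.000: R=4 D=7 Q=5 A=7
Draw 1: a1=6.811, a2=2.478, a3=3.472, a4=11.732, a0=24.493; τ=−ln(0.5086)/24.493=0.028 → t=0.028; u2·a0=0.6085·24.493=14.904; a1+…+a3=12.761 < 14.904 ≤ a1+…+a4=24.493 → R4 fires; R=5 D=7 Q=5 A=7
Draw 2: a1=6.811, a2=2.478, a3=3.472, a4=14.665, a0=27.426; τ=−ln(0.2354)/27.426=0.053 → t=0.080; u2·a0=0.2045·27.426=5.609 ≤ a1=6.811 → R1 fires; R=5 D=6 Q=6 A=6
Draw 3: a1=5.004, a2=2.124, a3=2.976, a4=12.570, a0=22.674; τ=−ln(0.7763)/22.674=0.011 → t=0.092; u2·a0=0.2791·22.674=6.328; a1=5.004 < 6.328 ≤ a1+a2=7.128 → R2 fires; R=5 D=5 Q=7 A=6
Draw 4: a1=4.170, a2=1.770, a3=2.976, a4=10.475, a0=19.391; τ=−ln(0.2412)/19.391=0.073 → t=0.165; u2·a0=0.6194·19.391=12.011; a1+…+a3=8.916 < 12.011 ≤ a1+…+a4=19.391 → R4 fires; R=6 D=5 Q=7 A=6
Draw 5: a1=4.170, a2=1.770, a3=2.976, a4=12.570, a0=21.486; τ=−ln(0.6061)/21.486=0.023 → t=0.188; u2·a0=0.8576·21.486=18.426; a1+…+a3=8.916 < 18.426 ≤ a1+…+a4=21.486 → R4 fires; R=7 D=5 Q=7 A=6
Draw 6: a1=4.170, a2=1.770, a3=2.976, a4=14.665, a0=23.581; τ=−ln(0.4011)/23.581=0.039 → t=0.227; u2·a0=0.8848·23.581=20.864; a1+…+a3=8.916 < 20.864 ≤ a1+…+a4=23.581 → R4 fires; R=8 D=5 Q=7 A=6
Draw 7: a1=4.170, a2=1.770, a3=2.976, a4=16.760, a0=25.676; τ=−ln(0.8085)/25.676=0.008 → t=0.235; u2·a0=0.8214·25.676=21.090; a1+…+a3=8.916 < 21.090 ≤ a1+…+a4=25.676 → R4 fires; R=9 D=5 Q=7 A=6
Draw 8: a1=4.170, a2=1.770, a3=2.976, a4=18.855, a0=27.771; τ=−ln(0.2861)/27.771=0.045 → t=0.280; u2·a0=0.0934·27.771=2.594 ≤ a1=4.170 → R1 fires; R=9 D=4 Q=8 A=5
Draw 9: a1=2.780, a2=1.416, a3=2.480, a4=15.084, a0=21.760; τ=−ln(0.5799)/21.760=0.025 → t=0.305; u2·a0=0.8453·21.760=18.394; a1+…+a3=6.676 < 18.394 ≤ a1+…+a4=21.760 → R4 fires; R=10 D=4 Q=8 A=5
Draw 10: a1=2.780, a2=1.416, a3=2.480, a4=16.760, a0=23.436; τ=−ln(0.8400)/23.436=0.007 → t=0.313; u2·a0=0.9806·23.436=22.981; a1+…+a3=6.676 < 22.981 ≤ a1+…+a4=23.436 → R4 fires; R=11 D=4 Q=8 A=5
Draw 11: a1=2.780, a2=1.416, a3=2.480, a4=18.436, a0=25.112; τ=−ln(0.1297)/25.112=0.081 → t=0.394; u2·a0=0.6671·25.112=16.752; a1+…+a3=6.676 < 16.752 ≤ a1+…+a4=25.112 → R4 fires; R=12 D=4 Q=8 A=5
Draw 12: a1=2.780, a2=1.416, a3=2.480, a4=20.112, a0=26.788; τ=−ln(0.7779)/26.788=0.009 → t=0.403; u2·a0=0.6002·26.788=16.078; a1+…+a3=6.676 < 16.078 ≤ a1+…+a4=26.788 → R4 fires; R=13 D=4 Q=8 A=5
Draw 13: a1=2.780, a2=1.416, a3=2.480, a4=21.788, a0=28.464; τ=−ln(0.3438)/28.464=0.038 → t=0.441 > T=0.41: stop.
At T=0.41: R=13 D=4 Q=8 A=5; the largest is R.

Dominant species at T: R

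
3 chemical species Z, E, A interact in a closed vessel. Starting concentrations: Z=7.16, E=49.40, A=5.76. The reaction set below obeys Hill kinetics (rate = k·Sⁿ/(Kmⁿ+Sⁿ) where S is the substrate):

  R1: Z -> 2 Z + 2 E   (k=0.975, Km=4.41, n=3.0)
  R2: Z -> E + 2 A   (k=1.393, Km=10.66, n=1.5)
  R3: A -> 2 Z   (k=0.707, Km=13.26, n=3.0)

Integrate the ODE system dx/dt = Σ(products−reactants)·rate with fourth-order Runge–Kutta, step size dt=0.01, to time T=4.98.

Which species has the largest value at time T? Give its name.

Dominant species at T: E

RK4 with dt=0.01: 498 steps to T=4.98. Trajectory (selected grid times):
t=0.00: Z=7.16 E=49.40 A=5.76
t=0.55: Z=7.39 E=50.55 A=6.28
t=1.11: Z=7.64 E=51.75 A=6.82
t=1.66: Z=7.90 E=52.95 A=7.35
t=2.21: Z=8.18 E=54.18 A=7.90
t=2.77: Z=8.49 E=55.45 A=8.46
t=3.32: Z=8.81 E=56.72 A=9.02
t=3.87: Z=9.16 E=58.01 A=9.59
t=4.43: Z=9.53 E=59.35 A=10.18
t=4.98: Z=9.92 E=60.69 A=10.76
At T=4.98: Z=9.92 E=60.69 A=10.76; the largest is E.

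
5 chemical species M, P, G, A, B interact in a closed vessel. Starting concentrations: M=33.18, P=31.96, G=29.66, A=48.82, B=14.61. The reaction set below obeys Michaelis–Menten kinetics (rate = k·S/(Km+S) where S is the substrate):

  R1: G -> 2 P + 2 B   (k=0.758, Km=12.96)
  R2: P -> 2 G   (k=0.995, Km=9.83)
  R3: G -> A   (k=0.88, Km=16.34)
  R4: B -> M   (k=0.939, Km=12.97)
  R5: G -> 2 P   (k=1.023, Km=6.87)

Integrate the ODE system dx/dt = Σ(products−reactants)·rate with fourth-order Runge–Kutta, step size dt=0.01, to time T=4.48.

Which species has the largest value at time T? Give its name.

Dominant species at T: A

RK4 with dt=0.01: 448 steps to T=4.48. Trajectory (selected grid times):
t=0.00: M=33.18 P=31.96 G=29.66 A=48.82 B=14.61
t=0.50: M=33.43 P=32.94 G=29.46 A=49.10 B=14.89
t=1.00: M=33.68 P=33.91 G=29.27 A=49.39 B=15.16
t=1.49: M=33.93 P=34.85 G=29.09 A=49.66 B=15.43
t=1.99: M=34.19 P=35.81 G=28.91 A=49.94 B=15.69
t=2.49: M=34.44 P=36.77 G=28.74 A=50.22 B=15.96
t=2.99: M=34.70 P=37.73 G=28.57 A=50.50 B=16.22
t=3.48: M=34.96 P=38.66 G=28.41 A=50.78 B=16.48
t=3.98: M=35.22 P=39.60 G=28.26 A=51.06 B=16.73
t=4.48: M=35.49 P=40.54 G=28.11 A=51.34 B=16.99
At T=4.48: M=35.49 P=40.54 G=28.11 A=51.34 B=16.99; the largest is A.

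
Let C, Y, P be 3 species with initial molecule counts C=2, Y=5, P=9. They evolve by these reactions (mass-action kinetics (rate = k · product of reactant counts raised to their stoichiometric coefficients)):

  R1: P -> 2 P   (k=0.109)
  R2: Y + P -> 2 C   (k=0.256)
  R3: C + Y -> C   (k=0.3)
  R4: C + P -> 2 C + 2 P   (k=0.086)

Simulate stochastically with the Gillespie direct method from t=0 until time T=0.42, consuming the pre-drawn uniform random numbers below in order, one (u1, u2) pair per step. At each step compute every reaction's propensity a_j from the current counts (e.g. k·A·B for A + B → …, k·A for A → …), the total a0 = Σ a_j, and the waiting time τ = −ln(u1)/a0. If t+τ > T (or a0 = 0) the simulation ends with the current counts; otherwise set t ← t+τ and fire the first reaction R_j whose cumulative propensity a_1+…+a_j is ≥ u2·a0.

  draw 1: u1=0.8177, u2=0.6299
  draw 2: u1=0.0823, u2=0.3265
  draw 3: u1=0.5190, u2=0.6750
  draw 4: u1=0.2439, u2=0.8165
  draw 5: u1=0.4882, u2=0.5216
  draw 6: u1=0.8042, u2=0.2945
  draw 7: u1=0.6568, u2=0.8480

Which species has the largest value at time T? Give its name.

t=0.000: C=2 Y=5 P=9
Draw 1: a1=0.981, a2=11.520, a3=3.000, a4=1.548, a0=17.049; τ=−ln(0.8177)/17.049=0.012 → t=0.012; u2·a0=0.6299·17.049=10.739; a1=0.981 < 10.739 ≤ a1+a2=12.501 → R2 fires; C=4 Y=4 P=8
Draw 2: a1=0.872, a2=8.192, a3=4.800, a4=2.752, a0=16.616; τ=−ln(0.0823)/16.616=0.150 → t=0.162; u2·a0=0.3265·16.616=5.425; a1=0.872 < 5.425 ≤ a1+a2=9.064 → R2 fires; C=6 Y=3 P=7
Draw 3: a1=0.763, a2=5.376, a3=5.400, a4=3.612, a0=15.151; τ=−ln(0.5190)/15.151=0.043 → t=0.205; u2·a0=0.6750·15.151=10.227; a1+a2=6.139 < 10.227 ≤ a1+…+a3=11.539 → R3 fires; C=6 Y=2 P=7
Draw 4: a1=0.763, a2=3.584, a3=3.600, a4=3.612, a0=11.559; τ=−ln(0.2439)/11.559=0.122 → t=0.327; u2·a0=0.8165·11.559=9.438; a1+…+a3=7.947 < 9.438 ≤ a1+…+a4=11.559 → R4 fires; C=7 Y=2 P=8
Draw 5: a1=0.872, a2=4.096, a3=4.200, a4=4.816, a0=13.984; τ=−ln(0.4882)/13.984=0.051 → t=0.379; u2·a0=0.5216·13.984=7.294; a1+a2=4.968 < 7.294 ≤ a1+…+a3=9.168 → R3 fires; C=7 Y=1 P=8
Draw 6: a1=0.872, a2=2.048, a3=2.100, a4=4.816, a0=9.836; τ=−ln(0.8042)/9.836=0.022 → t=0.401; u2·a0=0.2945·9.836=2.897; a1=0.872 < 2.897 ≤ a1+a2=2.920 → R2 fires; C=9 Y=0 P=7
Draw 7: a1=0.763, a2=0.000, a3=0.000, a4=5.418, a0=6.181; τ=−ln(0.6568)/6.181=0.068 → t=0.469 > T=0.42: stop.
At T=0.42: C=9 Y=0 P=7; the largest is C.

Dominant species at T: C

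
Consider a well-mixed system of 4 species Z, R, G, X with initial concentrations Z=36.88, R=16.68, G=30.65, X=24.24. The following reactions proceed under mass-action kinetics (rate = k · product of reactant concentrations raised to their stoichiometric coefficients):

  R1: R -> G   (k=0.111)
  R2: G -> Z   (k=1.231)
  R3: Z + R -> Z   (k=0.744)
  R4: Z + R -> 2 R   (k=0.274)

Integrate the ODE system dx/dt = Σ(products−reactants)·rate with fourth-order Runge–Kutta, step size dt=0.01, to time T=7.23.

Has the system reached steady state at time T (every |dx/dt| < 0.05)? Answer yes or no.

RK4 with dt=0.01: 723 steps to T=7.23. Trajectory (selected grid times):
t=0.00: Z=36.88 R=16.68 G=30.65 X=24.24
t=0.80: Z=46.49 R=0.00 G=11.49 X=24.24
t=1.61: Z=53.75 R=0.00 G=4.24 X=24.24
t=2.41: Z=56.40 R=0.00 G=1.58 X=24.24
t=3.21: Z=57.40 R=0.00 G=0.59 X=24.24
t=4.02: Z=57.77 R=0.00 G=0.22 X=24.24
t=4.82: Z=57.91 R=0.00 G=0.08 X=24.24
t=5.62: Z=57.96 R=0.00 G=0.03 X=24.24
t=6.43: Z=57.98 R=0.00 G=0.01 X=24.24
t=7.23: Z=57.98 R=0.00 G=0.00 X=24.24
Rates at T: R1=0.0000, R2=0.0052, R3=0.0000, R4=0.0000
dx/dt at T (Σ net stoichiometry × rate): Z=+0.0052, R=-0.0000, G=-0.0052, X=+0.0000
Largest |dx/dt| is |+0.0052| (Z) < 0.05 → steady.

Steady state at T: yes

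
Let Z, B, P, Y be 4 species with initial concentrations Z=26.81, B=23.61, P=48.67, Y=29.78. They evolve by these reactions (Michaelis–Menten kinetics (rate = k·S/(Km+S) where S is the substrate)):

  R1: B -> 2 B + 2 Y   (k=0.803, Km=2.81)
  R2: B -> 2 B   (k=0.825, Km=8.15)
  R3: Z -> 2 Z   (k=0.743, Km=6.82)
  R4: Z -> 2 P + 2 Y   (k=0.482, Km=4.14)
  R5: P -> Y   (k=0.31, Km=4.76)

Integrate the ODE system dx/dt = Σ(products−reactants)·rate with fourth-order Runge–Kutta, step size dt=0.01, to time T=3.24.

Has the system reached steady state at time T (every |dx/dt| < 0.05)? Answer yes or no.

RK4 with dt=0.01: 324 steps to T=3.24. Trajectory (selected grid times):
t=0.00: Z=26.81 B=23.61 P=48.67 Y=29.78
t=0.36: Z=26.87 B=24.09 P=48.87 Y=30.70
t=0.72: Z=26.94 B=24.57 P=49.07 Y=31.62
t=1.08: Z=27.00 B=25.05 P=49.27 Y=32.54
t=1.44: Z=27.06 B=25.54 P=49.47 Y=33.47
t=1.80: Z=27.13 B=26.03 P=49.67 Y=34.39
t=2.16: Z=27.19 B=26.51 P=49.86 Y=35.31
t=2.52: Z=27.25 B=27.00 P=50.06 Y=36.24
t=2.88: Z=27.32 B=27.49 P=50.26 Y=37.17
t=3.24: Z=27.38 B=27.99 P=50.46 Y=38.10
Rates at T: R1=0.7297, R2=0.6389, R3=0.5948, R4=0.4187, R5=0.2833
dx/dt at T (Σ net stoichiometry × rate): Z=+0.1761, B=+1.3687, P=+0.5541, Y=+2.5801
Largest |dx/dt| is |+2.5801| (Y) ≥ 0.05 → not steady.

Steady state at T: no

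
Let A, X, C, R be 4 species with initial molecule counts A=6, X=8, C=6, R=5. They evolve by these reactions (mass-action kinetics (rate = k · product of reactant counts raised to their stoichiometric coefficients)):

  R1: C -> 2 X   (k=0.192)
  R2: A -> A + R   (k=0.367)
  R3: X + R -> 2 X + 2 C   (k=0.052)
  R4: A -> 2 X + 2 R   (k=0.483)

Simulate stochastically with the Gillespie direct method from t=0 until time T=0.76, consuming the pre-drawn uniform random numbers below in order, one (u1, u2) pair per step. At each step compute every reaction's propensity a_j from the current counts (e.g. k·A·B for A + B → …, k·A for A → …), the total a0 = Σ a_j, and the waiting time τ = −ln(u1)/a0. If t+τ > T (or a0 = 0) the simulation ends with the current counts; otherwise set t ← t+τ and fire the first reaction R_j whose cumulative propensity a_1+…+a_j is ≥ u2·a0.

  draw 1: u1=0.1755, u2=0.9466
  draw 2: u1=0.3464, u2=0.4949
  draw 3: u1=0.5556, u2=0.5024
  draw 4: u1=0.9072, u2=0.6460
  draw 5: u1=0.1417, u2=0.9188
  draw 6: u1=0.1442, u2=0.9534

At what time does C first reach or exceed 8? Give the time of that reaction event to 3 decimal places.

Threshold first reached at t = 0.326

t=0.000: A=6 X=8 C=6 R=5
Draw 1: a1=1.152, a2=2.202, a3=2.080, a4=2.898, a0=8.332; τ=−ln(0.1755)/8.332=0.209 → t=0.209; u2·a0=0.9466·8.332=7.887; a1+…+a3=5.434 < 7.887 ≤ a1+…+a4=8.332 → R4 fires; A=5 X=10 C=6 R=7
Draw 2: a1=1.152, a2=1.835, a3=3.640, a4=2.415, a0=9.042; τ=−ln(0.3464)/9.042=0.117 → t=0.326; u2·a0=0.4949·9.042=4.475; a1+a2=2.987 < 4.475 ≤ a1+…+a3=6.627 → R3 fires; A=5 X=11 C=8 R=6
Draw 3: a1=1.536, a2=1.835, a3=3.432, a4=2.415, a0=9.218; τ=−ln(0.5556)/9.218=0.064 → t=0.390; u2·a0=0.5024·9.218=4.631; a1+a2=3.371 < 4.631 ≤ a1+…+a3=6.803 → R3 fires; A=5 X=12 C=10 R=5
Draw 4: a1=1.920, a2=1.835, a3=3.120, a4=2.415, a0=9.290; τ=−ln(0.9072)/9.290=0.010 → t=0.400; u2·a0=0.6460·9.290=6.001; a1+a2=3.755 < 6.001 ≤ a1+…+a3=6.875 → R3 fires; A=5 X=13 C=12 R=4
Draw 5: a1=2.304, a2=1.835, a3=2.704, a4=2.415, a0=9.258; τ=−ln(0.1417)/9.258=0.211 → t=0.611; u2·a0=0.9188·9.258=8.506; a1+…+a3=6.843 < 8.506 ≤ a1+…+a4=9.258 → R4 fires; A=4 X=15 C=12 R=6
Draw 6: a1=2.304, a2=1.468, a3=4.680, a4=1.932, a0=10.384; τ=−ln(0.1442)/10.384=0.186 → t=0.798 > T=0.76: stop.
C first becomes ≥ 8 when it reaches 8 at the event at t=0.326.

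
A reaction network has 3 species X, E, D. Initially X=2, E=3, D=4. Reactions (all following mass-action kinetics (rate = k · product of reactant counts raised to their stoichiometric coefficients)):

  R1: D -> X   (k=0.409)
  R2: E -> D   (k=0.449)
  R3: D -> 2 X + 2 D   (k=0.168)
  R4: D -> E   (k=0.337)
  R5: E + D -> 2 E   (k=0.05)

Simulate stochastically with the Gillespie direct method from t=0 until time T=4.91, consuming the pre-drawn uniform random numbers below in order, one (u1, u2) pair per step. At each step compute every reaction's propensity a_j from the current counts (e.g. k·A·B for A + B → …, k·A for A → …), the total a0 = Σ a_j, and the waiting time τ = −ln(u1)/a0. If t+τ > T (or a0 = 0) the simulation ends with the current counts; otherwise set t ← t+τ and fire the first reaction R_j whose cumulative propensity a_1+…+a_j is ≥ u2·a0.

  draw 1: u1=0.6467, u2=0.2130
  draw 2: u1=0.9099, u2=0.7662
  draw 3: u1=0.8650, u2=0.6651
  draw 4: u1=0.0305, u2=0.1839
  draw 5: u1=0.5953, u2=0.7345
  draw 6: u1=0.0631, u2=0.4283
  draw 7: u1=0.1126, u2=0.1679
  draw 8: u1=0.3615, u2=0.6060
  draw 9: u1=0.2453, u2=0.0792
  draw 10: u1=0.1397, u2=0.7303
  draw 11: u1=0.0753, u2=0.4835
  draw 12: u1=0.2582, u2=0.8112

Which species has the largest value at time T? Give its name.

Dominant species at T: X

t=0.000: X=2 E=3 D=4
Draw 1: a1=1.636, a2=1.347, a3=0.672, a4=1.348, a5=0.600, a0=5.603; τ=−ln(0.6467)/5.603=0.078 → t=0.078; u2·a0=0.2130·5.603=1.193 ≤ a1=1.636 → R1 fires; X=3 E=3 D=3
Draw 2: a1=1.227, a2=1.347, a3=0.504, a4=1.011, a5=0.450, a0=4.539; τ=−ln(0.9099)/4.539=0.021 → t=0.099; u2·a0=0.7662·4.539=3.478; a1+…+a3=3.078 < 3.478 ≤ a1+…+a4=4.089 → R4 fires; X=3 E=4 D=2
Draw 3: a1=0.818, a2=1.796, a3=0.336, a4=0.674, a5=0.400, a0=4.024; τ=−ln(0.8650)/4.024=0.036 → t=0.135; u2·a0=0.6651·4.024=2.676; a1+a2=2.614 < 2.676 ≤ a1+…+a3=2.950 → R3 fires; X=5 E=4 D=3
Draw 4: a1=1.227, a2=1.796, a3=0.504, a4=1.011, a5=0.600, a0=5.138; τ=−ln(0.0305)/5.138=0.679 → t=0.814; u2·a0=0.1839·5.138=0.945 ≤ a1=1.227 → R1 fires; X=6 E=4 D=2
Draw 5: a1=0.818, a2=1.796, a3=0.336, a4=0.674, a5=0.400, a0=4.024; τ=−ln(0.5953)/4.024=0.129 → t=0.943; u2·a0=0.7345·4.024=2.956; a1+…+a3=2.950 < 2.956 ≤ a1+…+a4=3.624 → R4 fires; X=6 E=5 D=1
Draw 6: a1=0.409, a2=2.245, a3=0.168, a4=0.337, a5=0.250, a0=3.409; τ=−ln(0.0631)/3.409=0.811 → t=1.753; u2·a0=0.4283·3.409=1.460; a1=0.409 < 1.460 ≤ a1+a2=2.654 → R2 fires; X=6 E=4 D=2
Draw 7: a1=0.818, a2=1.796, a3=0.336, a4=0.674, a5=0.400, a0=4.024; τ=−ln(0.1126)/4.024=0.543 → t=2.296; u2·a0=0.1679·4.024=0.676 ≤ a1=0.818 → R1 fires; X=7 E=4 D=1
Draw 8: a1=0.409, a2=1.796, a3=0.168, a4=0.337, a5=0.200, a0=2.910; τ=−ln(0.3615)/2.910=0.350 → t=2.646; u2·a0=0.6060·2.910=1.763; a1=0.409 < 1.763 ≤ a1+a2=2.205 → R2 fires; X=7 E=3 D=2
Draw 9: a1=0.818, a2=1.347, a3=0.336, a4=0.674, a5=0.300, a0=3.475; τ=−ln(0.2453)/3.475=0.404 → t=3.050; u2·a0=0.0792·3.475=0.275 ≤ a1=0.818 → R1 fires; X=8 E=3 D=1
Draw 10: a1=0.409, a2=1.347, a3=0.168, a4=0.337, a5=0.150, a0=2.411; τ=−ln(0.1397)/2.411=0.816 → t=3.866; u2·a0=0.7303·2.411=1.761; a1+a2=1.756 < 1.761 ≤ a1+…+a3=1.924 → R3 fires; X=10 E=3 D=2
Draw 11: a1=0.818, a2=1.347, a3=0.336, a4=0.674, a5=0.300, a0=3.475; τ=−ln(0.0753)/3.475=0.744 → t=4.611; u2·a0=0.4835·3.475=1.680; a1=0.818 < 1.680 ≤ a1+a2=2.165 → R2 fires; X=10 E=2 D=3
Draw 12: a1=1.227, a2=0.898, a3=0.504, a4=1.011, a5=0.300, a0=3.940; τ=−ln(0.2582)/3.940=0.344 → t=4.954 > T=4.91: stop.
At T=4.91: X=10 E=2 D=3; the largest is X.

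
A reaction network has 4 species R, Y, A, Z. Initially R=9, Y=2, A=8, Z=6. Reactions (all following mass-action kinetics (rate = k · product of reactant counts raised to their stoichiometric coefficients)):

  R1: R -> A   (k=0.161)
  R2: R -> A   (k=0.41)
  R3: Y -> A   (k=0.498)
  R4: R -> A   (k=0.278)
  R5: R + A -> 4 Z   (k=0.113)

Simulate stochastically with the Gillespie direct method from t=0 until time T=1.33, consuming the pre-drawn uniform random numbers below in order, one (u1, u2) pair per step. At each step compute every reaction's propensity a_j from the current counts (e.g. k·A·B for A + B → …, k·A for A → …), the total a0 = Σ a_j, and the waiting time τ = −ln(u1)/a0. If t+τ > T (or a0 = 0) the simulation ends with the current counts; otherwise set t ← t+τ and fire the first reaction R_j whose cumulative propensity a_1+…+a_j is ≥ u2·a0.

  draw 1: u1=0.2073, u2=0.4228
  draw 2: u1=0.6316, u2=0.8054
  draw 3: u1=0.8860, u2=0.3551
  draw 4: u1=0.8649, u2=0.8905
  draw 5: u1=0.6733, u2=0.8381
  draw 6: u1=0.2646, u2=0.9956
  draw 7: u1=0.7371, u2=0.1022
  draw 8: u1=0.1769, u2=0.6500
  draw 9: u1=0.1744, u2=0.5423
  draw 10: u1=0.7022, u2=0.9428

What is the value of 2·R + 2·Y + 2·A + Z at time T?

Value at T = 44

Check how each reaction changes W = 2·R + 2·Y + 2·A + Z (weight of products minus weight of reactants):
R1: R -> A: (2·1) − (2·1) = 2 − 2 = 0
R2: R -> A: (2·1) − (2·1) = 2 − 2 = 0
R3: Y -> A: (2·1) − (2·1) = 2 − 2 = 0
R4: R -> A: (2·1) − (2·1) = 2 − 2 = 0
R5: R + A -> 4 Z: (1·4) − (2·1 + 2·1) = 4 − 4 = 0
Every reaction leaves W unchanged, so W is conserved and no simulation is needed: W(T) = W(0) = 2·9 + 2·2 + 2·8 + 6 = 44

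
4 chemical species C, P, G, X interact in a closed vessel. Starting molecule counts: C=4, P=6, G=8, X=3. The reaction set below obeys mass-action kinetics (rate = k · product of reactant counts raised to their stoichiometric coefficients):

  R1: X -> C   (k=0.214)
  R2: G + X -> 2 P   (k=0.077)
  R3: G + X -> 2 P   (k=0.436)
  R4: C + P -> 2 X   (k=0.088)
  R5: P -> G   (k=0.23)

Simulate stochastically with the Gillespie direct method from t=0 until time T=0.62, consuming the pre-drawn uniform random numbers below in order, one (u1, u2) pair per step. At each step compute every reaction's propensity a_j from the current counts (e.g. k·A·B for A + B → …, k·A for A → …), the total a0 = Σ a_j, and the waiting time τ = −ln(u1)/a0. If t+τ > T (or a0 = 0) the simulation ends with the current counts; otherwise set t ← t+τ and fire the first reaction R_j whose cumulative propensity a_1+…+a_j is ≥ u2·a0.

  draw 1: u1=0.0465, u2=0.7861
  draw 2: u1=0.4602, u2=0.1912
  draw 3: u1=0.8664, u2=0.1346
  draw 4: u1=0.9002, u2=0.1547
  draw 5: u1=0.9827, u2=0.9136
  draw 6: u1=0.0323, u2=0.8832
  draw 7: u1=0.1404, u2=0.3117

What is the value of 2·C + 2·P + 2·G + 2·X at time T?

Value at T = 42

Check how each reaction changes W = 2·C + 2·P + 2·G + 2·X (weight of products minus weight of reactants):
R1: X -> C: (2·1) − (2·1) = 2 − 2 = 0
R2: G + X -> 2 P: (2·2) − (2·1 + 2·1) = 4 − 4 = 0
R3: G + X -> 2 P: (2·2) − (2·1 + 2·1) = 4 − 4 = 0
R4: C + P -> 2 X: (2·2) − (2·1 + 2·1) = 4 − 4 = 0
R5: P -> G: (2·1) − (2·1) = 2 − 2 = 0
Every reaction leaves W unchanged, so W is conserved and no simulation is needed: W(T) = W(0) = 2·4 + 2·6 + 2·8 + 2·3 = 42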